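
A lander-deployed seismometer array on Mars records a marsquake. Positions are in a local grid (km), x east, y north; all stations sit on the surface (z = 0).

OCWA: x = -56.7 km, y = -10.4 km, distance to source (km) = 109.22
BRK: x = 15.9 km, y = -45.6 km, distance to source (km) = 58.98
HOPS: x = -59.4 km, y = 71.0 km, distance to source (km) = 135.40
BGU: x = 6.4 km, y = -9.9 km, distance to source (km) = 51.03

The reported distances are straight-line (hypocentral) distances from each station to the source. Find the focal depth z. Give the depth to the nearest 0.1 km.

Each station gives a sphere (x−x_i)² + (y−y_i)² + z² = d_i² (stations at z=0).
Subtracting the OCWA sphere from BRK and HOPS: z² cancels, leaving linear equations in x and y:
145.2 x − 70.4 y = 7459.49
-5.4 x + 162.8 y = -1157.84
Solving: x ≈ 48.709, y ≈ -5.496 km (keep extra digits for the depth step; rounded: 48.7, -5.5).
Then from the OCWA sphere: z² = 109.22² − (x + 56.7)² − (y + 10.4)² with x = 48.709, y = -5.496, so z ≈ 28.176 ≈ 28.2 km.
Check against BGU (with the unrounded solution): distance 51.02 ≈ 51.03 km. ✓

28.2 km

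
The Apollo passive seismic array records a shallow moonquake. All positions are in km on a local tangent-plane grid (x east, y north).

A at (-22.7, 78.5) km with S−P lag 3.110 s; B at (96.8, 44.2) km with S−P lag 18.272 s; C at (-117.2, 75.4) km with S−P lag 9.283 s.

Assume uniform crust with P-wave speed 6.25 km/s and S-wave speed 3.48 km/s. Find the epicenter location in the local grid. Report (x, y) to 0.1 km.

(-44.7, 67.9)

Distance from S−P lag: d = Δt · v_P v_S / (v_P − v_S) = Δt · (6.25·3.48)/(6.25−3.48) ≈ 7.8520·Δt.
So d_A = 24.42, d_B = 143.47, d_C = 72.89 km.
Circle about each station: (x + 22.7)² + (y − 78.5)² = 24.42²; (x − 96.8)² + (y − 44.2)² = 143.47²; (x + 117.2)² + (y − 75.4)² = 72.89².
Subtracting the A equation from the B and C equations removes the quadratic terms:
239.0 x − 68.6 y = -15340.96
-189.0 x − 6.2 y = 8026.84
Solving the 2×2 system: x ≈ -44.7, y ≈ 67.9 km.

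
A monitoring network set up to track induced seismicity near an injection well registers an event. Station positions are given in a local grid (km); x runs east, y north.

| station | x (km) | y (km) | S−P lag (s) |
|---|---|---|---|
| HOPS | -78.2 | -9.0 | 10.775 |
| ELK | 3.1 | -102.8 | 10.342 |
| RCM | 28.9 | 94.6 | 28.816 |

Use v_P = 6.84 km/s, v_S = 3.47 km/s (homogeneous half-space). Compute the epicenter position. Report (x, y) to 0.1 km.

Distance from S−P lag: d = Δt · v_P v_S / (v_P − v_S) = Δt · (6.84·3.47)/(6.84−3.47) ≈ 7.0430·Δt.
So d_HOPS = 75.89, d_ELK = 72.84, d_RCM = 202.95 km.
Circle about each station: (x + 78.2)² + (y + 9.0)² = 75.89²; (x − 3.1)² + (y + 102.8)² = 72.84²; (x − 28.9)² + (y − 94.6)² = 202.95².
Subtracting the HOPS equation from the ELK and RCM equations removes the quadratic terms:
162.6 x − 187.6 y = 4834.84
214.2 x + 207.2 y = -31841.28
Solving the 2×2 system: x ≈ -67.3, y ≈ -84.1 km.
Check against HOPS (with the unrounded x, y): √((x + 78.2)²+(y + 9.0)²) = 75.89 ≈ 75.89 km. ✓

x ≈ -67.3 km, y ≈ -84.1 km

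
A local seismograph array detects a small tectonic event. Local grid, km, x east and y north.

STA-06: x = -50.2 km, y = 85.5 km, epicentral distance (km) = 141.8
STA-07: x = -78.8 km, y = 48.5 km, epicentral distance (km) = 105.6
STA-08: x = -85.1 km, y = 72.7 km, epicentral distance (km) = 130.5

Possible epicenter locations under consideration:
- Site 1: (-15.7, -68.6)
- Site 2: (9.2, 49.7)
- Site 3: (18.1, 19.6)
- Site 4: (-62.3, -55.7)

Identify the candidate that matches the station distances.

For each candidate, compare |candidate − station| to the reported distance:
Site 1: residuals STA-06 16.1, STA-07 27.4, STA-08 26.9 → max 27.4 km
Site 2: residuals STA-06 72.4, STA-07 17.6, STA-08 33.4 → max 72.4 km
Site 3: residuals STA-06 46.9, STA-07 4.5, STA-08 14.4 → max 46.9 km
Site 4: residuals STA-06 0.1, STA-07 0.1, STA-08 0.1 → max 0.1 km
Only Site 4 has all residuals ≈ 0.

Site 4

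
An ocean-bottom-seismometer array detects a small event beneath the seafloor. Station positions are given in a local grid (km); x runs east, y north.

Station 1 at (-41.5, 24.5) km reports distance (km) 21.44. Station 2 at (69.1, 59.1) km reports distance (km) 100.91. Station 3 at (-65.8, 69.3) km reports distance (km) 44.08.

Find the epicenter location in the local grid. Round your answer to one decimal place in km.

Circle about each station: (x + 41.5)² + (y − 24.5)² = 21.44²; (x − 69.1)² + (y − 59.1)² = 100.91²; (x + 65.8)² + (y − 69.3)² = 44.08².
Subtracting the Station 1 equation from the Station 2 and Station 3 equations removes the quadratic terms:
221.2 x + 69.2 y = -3778.03
-48.6 x + 89.6 y = 5326.26
Solving the 2×2 system: x ≈ -30.5, y ≈ 42.9 km.

x ≈ -30.5 km, y ≈ 42.9 km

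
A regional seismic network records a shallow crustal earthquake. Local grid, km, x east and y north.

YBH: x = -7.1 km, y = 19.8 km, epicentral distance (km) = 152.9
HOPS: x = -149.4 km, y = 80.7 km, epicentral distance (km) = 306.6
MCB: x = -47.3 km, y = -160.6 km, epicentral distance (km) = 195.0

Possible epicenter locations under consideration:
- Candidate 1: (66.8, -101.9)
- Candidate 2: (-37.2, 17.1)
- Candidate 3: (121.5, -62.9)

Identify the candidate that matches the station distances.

For each candidate, compare |candidate − station| to the reported distance:
Candidate 1: residuals YBH 10.5, HOPS 23.6, MCB 66.7 → max 66.7 km
Candidate 2: residuals YBH 122.7, HOPS 177.6, MCB 17.0 → max 177.6 km
Candidate 3: residuals YBH 0.0, HOPS 0.0, MCB 0.0 → max 0.0 km
Only Candidate 3 has all residuals ≈ 0.

Candidate 3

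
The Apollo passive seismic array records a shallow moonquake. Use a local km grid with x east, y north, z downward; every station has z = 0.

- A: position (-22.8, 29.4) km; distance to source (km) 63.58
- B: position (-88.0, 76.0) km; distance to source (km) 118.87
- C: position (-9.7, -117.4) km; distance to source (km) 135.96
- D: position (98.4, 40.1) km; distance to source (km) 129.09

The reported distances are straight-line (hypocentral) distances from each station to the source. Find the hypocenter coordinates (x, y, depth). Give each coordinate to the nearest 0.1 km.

Each station gives a sphere (x−x_i)² + (y−y_i)² + z² = d_i² (stations at z=0).
Subtracting the A sphere from B and C: z² cancels, leaving linear equations in x and y:
-130.4 x + 93.2 y = 2048.14
26.2 x − 293.6 y = -1950.06
Solving: x ≈ -11.706, y ≈ 5.597 km (keep extra digits for the depth step; rounded: -11.7, 5.6).
Then from the A sphere: z² = 63.58² − (x + 22.8)² − (y − 29.4)² with x = -11.706, y = 5.597, so z ≈ 57.903 ≈ 57.9 km.

x ≈ -11.7 km, y ≈ 5.6 km, depth ≈ 57.9 km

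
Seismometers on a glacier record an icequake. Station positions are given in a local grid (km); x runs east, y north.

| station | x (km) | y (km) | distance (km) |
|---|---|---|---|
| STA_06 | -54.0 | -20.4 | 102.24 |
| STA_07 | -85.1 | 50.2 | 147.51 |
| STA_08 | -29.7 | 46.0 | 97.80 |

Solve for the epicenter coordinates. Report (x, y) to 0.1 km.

Circle about each station: (x + 54.0)² + (y + 20.4)² = 102.24²; (x + 85.1)² + (y − 50.2)² = 147.51²; (x + 29.7)² + (y − 46.0)² = 97.80².
Subtracting pairs of circle equations eliminates x²+y² and gives linear equations (the radical axes):
-62.2 x + 141.2 y = -4876.29
48.6 x + 132.8 y = 554.11
Solving the 2×2 system: x ≈ 48.0, y ≈ -13.4 km.
Check against STA_06 (with the unrounded x, y): √((x + 54.0)²+(y + 20.4)²) = 102.24 ≈ 102.24 km. ✓

(48.0, -13.4)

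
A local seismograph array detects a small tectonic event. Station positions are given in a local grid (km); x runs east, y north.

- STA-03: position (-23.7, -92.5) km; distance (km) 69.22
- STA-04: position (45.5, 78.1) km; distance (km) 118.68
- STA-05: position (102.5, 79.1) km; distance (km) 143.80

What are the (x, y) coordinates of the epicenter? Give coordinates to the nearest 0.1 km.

(18.2, -37.4)

Circle about each station: (x + 23.7)² + (y + 92.5)² = 69.22²; (x − 45.5)² + (y − 78.1)² = 118.68²; (x − 102.5)² + (y − 79.1)² = 143.80².
Subtracting pairs of circle equations eliminates x²+y² and gives linear equations (the radical axes):
138.4 x + 341.2 y = -10241.61
252.4 x + 343.2 y = -8241.91
Solving the 2×2 system: x ≈ 18.2, y ≈ -37.4 km.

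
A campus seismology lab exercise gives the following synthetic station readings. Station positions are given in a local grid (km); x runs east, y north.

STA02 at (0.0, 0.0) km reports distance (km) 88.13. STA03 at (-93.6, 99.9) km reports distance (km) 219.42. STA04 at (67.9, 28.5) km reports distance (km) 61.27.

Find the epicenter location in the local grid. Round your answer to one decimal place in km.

Circle about each station: x² + y² = 88.13²; (x + 93.6)² + (y − 99.9)² = 219.42²; (x − 67.9)² + (y − 28.5)² = 61.27².
Subtracting the STA02 equation from the STA03 and STA04 equations removes the quadratic terms:
-187.2 x + 199.8 y = -21637.27
135.8 x + 57.0 y = 9435.54
Solving the 2×2 system: x ≈ 82.5, y ≈ -31.0 km.

82.5 km east, -31.0 km north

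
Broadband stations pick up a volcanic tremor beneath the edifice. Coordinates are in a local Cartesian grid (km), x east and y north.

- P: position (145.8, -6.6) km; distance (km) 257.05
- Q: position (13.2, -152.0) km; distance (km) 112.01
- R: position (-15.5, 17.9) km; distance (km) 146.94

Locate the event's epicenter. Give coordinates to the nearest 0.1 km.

-90.1 km east, -108.7 km north

Circle about each station: (x − 145.8)² + (y + 6.6)² = 257.05²; (x − 13.2)² + (y + 152.0)² = 112.01²; (x + 15.5)² + (y − 17.9)² = 146.94².
Subtracting the P equation from the Q and R equations removes the quadratic terms:
-265.2 x − 290.8 y = 55505.50
-322.6 x + 49.0 y = 23742.80
Solving the 2×2 system: x ≈ -90.1, y ≈ -108.7 km.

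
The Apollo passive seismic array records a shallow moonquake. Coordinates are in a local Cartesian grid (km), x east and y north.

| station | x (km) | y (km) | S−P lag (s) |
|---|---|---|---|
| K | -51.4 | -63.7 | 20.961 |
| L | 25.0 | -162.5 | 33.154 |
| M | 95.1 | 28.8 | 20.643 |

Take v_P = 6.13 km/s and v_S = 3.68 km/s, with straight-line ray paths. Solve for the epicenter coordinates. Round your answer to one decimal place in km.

-66.6 km east, 128.7 km north

Distance from S−P lag: d = Δt · v_P v_S / (v_P − v_S) = Δt · (6.13·3.68)/(6.13−3.68) ≈ 9.2075·Δt.
So d_K = 193.00, d_L = 305.27, d_M = 190.07 km.
Circle about each station: (x + 51.4)² + (y + 63.7)² = 193.00²; (x − 25.0)² + (y + 162.5)² = 305.27²; (x − 95.1)² + (y − 28.8)² = 190.07².
Subtracting pairs of circle equations eliminates x²+y² and gives linear equations (the radical axes):
152.8 x − 197.6 y = -35609.17
293.0 x + 185.0 y = 4296.20
Solving the 2×2 system: x ≈ -66.6, y ≈ 128.7 km.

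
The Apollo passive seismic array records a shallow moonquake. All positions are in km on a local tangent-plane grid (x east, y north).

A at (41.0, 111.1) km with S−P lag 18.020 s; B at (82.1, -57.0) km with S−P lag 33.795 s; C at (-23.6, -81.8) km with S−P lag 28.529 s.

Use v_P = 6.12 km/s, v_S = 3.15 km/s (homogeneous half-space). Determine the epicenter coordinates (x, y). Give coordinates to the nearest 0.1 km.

Distance from S−P lag: d = Δt · v_P v_S / (v_P − v_S) = Δt · (6.12·3.15)/(6.12−3.15) ≈ 6.4909·Δt.
So d_A = 116.97, d_B = 219.36, d_C = 185.18 km.
Circle about each station: (x − 41.0)² + (y − 111.1)² = 116.97²; (x − 82.1)² + (y + 57.0)² = 219.36²; (x + 23.6)² + (y + 81.8)² = 185.18².
Subtracting pairs of circle equations eliminates x²+y² and gives linear equations (the radical axes):
82.2 x − 336.2 y = -38471.63
-129.2 x − 385.8 y = -27385.66
Solving the 2×2 system: x ≈ -75.0, y ≈ 96.1 km.
Check against A (with the unrounded x, y): √((x − 41.0)²+(y − 111.1)²) = 116.95 ≈ 116.97 km. ✓

-75.0 km east, 96.1 km north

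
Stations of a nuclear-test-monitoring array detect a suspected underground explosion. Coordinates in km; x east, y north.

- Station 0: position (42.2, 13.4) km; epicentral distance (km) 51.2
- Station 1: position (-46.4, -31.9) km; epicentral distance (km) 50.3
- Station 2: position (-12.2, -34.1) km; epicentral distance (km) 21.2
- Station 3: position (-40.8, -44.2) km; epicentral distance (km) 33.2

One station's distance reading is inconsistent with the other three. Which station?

Station 3

Solve using three stations at a time. Using Station 0, Station 1, Station 2 (subtract circle equations pairwise → linear system) gives (x, y) ≈ (2.1, -18.4).
Distances from that point to each station vs reported:
  Station 0: calculated 51.2 vs reported 51.2 → residual 0.0 km
  Station 1: calculated 50.3 vs reported 50.3 → residual 0.0 km
  Station 2: calculated 21.2 vs reported 21.2 → residual 0.0 km
  Station 3: calculated 50.0 vs reported 33.2 → residual 16.8 km
Station 0, Station 1, Station 2 are mutually consistent (residuals ≈ 0); Station 3 is off by 16.8 km.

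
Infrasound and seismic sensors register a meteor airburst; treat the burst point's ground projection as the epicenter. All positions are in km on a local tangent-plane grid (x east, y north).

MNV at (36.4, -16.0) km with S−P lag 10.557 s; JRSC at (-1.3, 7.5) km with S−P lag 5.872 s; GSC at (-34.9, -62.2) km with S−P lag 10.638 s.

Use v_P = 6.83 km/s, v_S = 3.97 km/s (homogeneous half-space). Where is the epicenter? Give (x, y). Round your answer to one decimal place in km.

Distance from S−P lag: d = Δt · v_P v_S / (v_P − v_S) = Δt · (6.83·3.97)/(6.83−3.97) ≈ 9.4808·Δt.
So d_MNV = 100.09, d_JRSC = 55.67, d_GSC = 100.86 km.
Circle about each station: (x − 36.4)² + (y + 16.0)² = 100.09²; (x + 1.3)² + (y − 7.5)² = 55.67²; (x + 34.9)² + (y + 62.2)² = 100.86².
Subtracting the MNV equation from the JRSC and GSC equations removes the quadratic terms:
-75.4 x + 47.0 y = 5395.84
-142.6 x − 92.4 y = 3351.16
Solving the 2×2 system: x ≈ -48.0, y ≈ 37.8 km.
Check against MNV (with the unrounded x, y): √((x − 36.4)²+(y + 16.0)²) = 100.09 ≈ 100.09 km. ✓

-48.0 km east, 37.8 km north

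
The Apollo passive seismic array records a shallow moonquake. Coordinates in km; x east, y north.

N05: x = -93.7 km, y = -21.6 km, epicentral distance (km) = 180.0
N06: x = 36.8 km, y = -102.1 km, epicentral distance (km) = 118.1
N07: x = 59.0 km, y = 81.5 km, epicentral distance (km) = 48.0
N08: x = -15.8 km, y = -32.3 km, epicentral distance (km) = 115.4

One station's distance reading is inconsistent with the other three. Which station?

Solve using three stations at a time. Using N05, N07, N08 (subtract circle equations pairwise → linear system) gives (x, y) ≈ (76.5, 36.9).
Distances from that point to each station vs reported:
  N05: calculated 180.0 vs reported 180.0 → residual 0.0 km
  N06: calculated 144.6 vs reported 118.1 → residual 26.5 km
  N07: calculated 47.9 vs reported 48.0 → residual 0.1 km
  N08: calculated 115.4 vs reported 115.4 → residual 0.0 km
N05, N07, N08 are mutually consistent (residuals ≈ 0); N06 is off by 26.5 km.

N06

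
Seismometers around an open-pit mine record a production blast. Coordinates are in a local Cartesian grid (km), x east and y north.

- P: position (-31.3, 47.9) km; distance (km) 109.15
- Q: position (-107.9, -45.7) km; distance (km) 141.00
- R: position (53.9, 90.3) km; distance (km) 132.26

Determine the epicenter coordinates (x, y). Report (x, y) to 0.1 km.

Circle about each station: (x + 31.3)² + (y − 47.9)² = 109.15²; (x + 107.9)² + (y + 45.7)² = 141.00²; (x − 53.9)² + (y − 90.3)² = 132.26².
Subtracting the P equation from the Q and R equations removes the quadratic terms:
-153.2 x − 187.2 y = 2489.52
170.4 x + 84.8 y = 2206.21
Solving the 2×2 system: x ≈ 33.0, y ≈ -40.3 km.
Check against P (with the unrounded x, y): √((x + 31.3)²+(y − 47.9)²) = 109.17 ≈ 109.15 km. ✓

33.0 km east, -40.3 km north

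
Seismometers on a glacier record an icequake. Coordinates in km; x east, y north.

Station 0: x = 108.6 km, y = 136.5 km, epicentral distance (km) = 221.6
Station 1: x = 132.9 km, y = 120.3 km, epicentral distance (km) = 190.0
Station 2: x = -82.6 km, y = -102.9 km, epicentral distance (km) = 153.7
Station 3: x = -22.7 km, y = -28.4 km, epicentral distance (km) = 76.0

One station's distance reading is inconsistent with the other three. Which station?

Solve using three stations at a time. Using Station 1, Station 2, Station 3 (subtract circle equations pairwise → linear system) gives (x, y) ≈ (-41.9, 45.5).
Distances from that point to each station vs reported:
  Station 0: calculated 175.9 vs reported 221.6 → residual 45.7 km
  Station 1: calculated 190.1 vs reported 190.0 → residual 0.1 km
  Station 2: calculated 153.9 vs reported 153.7 → residual 0.2 km
  Station 3: calculated 76.4 vs reported 76.0 → residual 0.4 km
Station 1, Station 2, Station 3 are mutually consistent (residuals ≈ 0); Station 0 is off by 45.7 km.

Station 0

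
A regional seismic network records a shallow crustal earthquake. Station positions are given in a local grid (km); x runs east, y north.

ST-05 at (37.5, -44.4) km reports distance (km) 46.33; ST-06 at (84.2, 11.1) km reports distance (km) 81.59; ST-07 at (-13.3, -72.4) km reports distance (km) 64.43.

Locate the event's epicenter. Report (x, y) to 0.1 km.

(5.6, -10.8)

Circle about each station: (x − 37.5)² + (y + 44.4)² = 46.33²; (x − 84.2)² + (y − 11.1)² = 81.59²; (x + 13.3)² + (y + 72.4)² = 64.43².
Subtracting pairs of circle equations eliminates x²+y² and gives linear equations (the radical axes):
93.4 x + 111.0 y = -675.22
-101.6 x − 56.0 y = 36.28
Solving the 2×2 system: x ≈ 5.6, y ≈ -10.8 km.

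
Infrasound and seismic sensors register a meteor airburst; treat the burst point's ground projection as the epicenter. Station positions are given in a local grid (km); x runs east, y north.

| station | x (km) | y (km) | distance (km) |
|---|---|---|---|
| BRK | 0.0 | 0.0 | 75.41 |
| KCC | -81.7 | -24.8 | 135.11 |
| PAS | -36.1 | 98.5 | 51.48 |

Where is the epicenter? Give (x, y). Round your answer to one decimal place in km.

x ≈ 9.6 km, y ≈ 74.8 km

Circle about each station: x² + y² = 75.41²; (x + 81.7)² + (y + 24.8)² = 135.11²; (x + 36.1)² + (y − 98.5)² = 51.48².
Subtracting the BRK equation from the KCC and PAS equations removes the quadratic terms:
-163.4 x − 49.6 y = -5278.11
-72.2 x + 197.0 y = 14041.94
Solving the 2×2 system: x ≈ 9.6, y ≈ 74.8 km.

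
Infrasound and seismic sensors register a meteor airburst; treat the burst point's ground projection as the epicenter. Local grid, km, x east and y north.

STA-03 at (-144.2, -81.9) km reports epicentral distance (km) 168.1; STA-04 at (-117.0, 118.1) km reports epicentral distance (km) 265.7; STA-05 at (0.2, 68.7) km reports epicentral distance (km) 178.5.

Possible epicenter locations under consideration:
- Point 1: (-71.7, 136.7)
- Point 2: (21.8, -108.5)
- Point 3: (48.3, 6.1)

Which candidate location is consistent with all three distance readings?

For each candidate, compare |candidate − station| to the reported distance:
Point 1: residuals STA-03 62.2, STA-04 216.7, STA-05 79.5 → max 216.7 km
Point 2: residuals STA-03 0.0, STA-04 0.0, STA-05 0.0 → max 0.0 km
Point 3: residuals STA-03 43.6, STA-04 66.0, STA-05 99.6 → max 99.6 km
Only Point 2 has all residuals ≈ 0.

Point 2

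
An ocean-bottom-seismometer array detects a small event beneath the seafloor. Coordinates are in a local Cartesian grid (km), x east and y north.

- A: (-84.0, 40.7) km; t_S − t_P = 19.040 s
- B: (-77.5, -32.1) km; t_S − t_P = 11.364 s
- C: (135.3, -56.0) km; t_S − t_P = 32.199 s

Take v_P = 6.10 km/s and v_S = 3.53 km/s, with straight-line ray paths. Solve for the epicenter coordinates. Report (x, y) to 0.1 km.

Distance from S−P lag: d = Δt · v_P v_S / (v_P − v_S) = Δt · (6.10·3.53)/(6.10−3.53) ≈ 8.3786·Δt.
So d_A = 159.53, d_B = 95.21, d_C = 269.78 km.
Circle about each station: (x + 84.0)² + (y − 40.7)² = 159.53²; (x + 77.5)² + (y + 32.1)² = 95.21²; (x − 135.3)² + (y + 56.0)² = 269.78².
Subtracting the A equation from the B and C equations removes the quadratic terms:
13.0 x − 145.6 y = 14709.05
438.6 x − 193.4 y = -34601.83
Solving the 2×2 system: x ≈ -128.5, y ≈ -112.5 km.

(-128.5, -112.5)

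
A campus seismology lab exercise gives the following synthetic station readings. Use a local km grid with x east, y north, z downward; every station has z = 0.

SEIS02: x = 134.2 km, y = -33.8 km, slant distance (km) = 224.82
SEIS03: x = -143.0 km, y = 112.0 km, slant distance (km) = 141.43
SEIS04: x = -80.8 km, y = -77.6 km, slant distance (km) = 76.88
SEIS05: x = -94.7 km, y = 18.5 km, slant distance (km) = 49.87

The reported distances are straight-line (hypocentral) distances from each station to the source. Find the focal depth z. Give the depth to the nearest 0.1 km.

38.9 km

Each station gives a sphere (x−x_i)² + (y−y_i)² + z² = d_i² (stations at z=0).
Subtracting the SEIS02 sphere from SEIS03 and SEIS04: z² cancels, leaving linear equations in x and y:
-554.4 x + 291.6 y = 44382.51
-430.0 x − 87.6 y = 38031.82
Solving: x ≈ -86.103, y ≈ -11.499 km (keep extra digits for the depth step; rounded: -86.1, -11.5).
Then from the SEIS02 sphere: z² = 224.82² − (x − 134.2)² − (y + 33.8)² with x = -86.103, y = -11.499, so z ≈ 38.901 ≈ 38.9 km.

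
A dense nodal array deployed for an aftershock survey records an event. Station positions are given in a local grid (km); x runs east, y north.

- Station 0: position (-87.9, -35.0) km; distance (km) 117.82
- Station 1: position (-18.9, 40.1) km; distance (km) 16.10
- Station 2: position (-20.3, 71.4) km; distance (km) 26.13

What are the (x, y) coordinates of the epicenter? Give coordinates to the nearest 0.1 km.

-5.9 km east, 49.6 km north

Circle about each station: (x + 87.9)² + (y + 35.0)² = 117.82²; (x + 18.9)² + (y − 40.1)² = 16.10²; (x + 20.3)² + (y − 71.4)² = 26.13².
Subtracting pairs of circle equations eliminates x²+y² and gives linear equations (the radical axes):
138.0 x + 150.2 y = 6636.15
135.2 x + 212.8 y = 9757.42
Solving the 2×2 system: x ≈ -5.9, y ≈ 49.6 km.
Check against Station 0 (with the unrounded x, y): √((x + 87.9)²+(y + 35.0)²) = 117.82 ≈ 117.82 km. ✓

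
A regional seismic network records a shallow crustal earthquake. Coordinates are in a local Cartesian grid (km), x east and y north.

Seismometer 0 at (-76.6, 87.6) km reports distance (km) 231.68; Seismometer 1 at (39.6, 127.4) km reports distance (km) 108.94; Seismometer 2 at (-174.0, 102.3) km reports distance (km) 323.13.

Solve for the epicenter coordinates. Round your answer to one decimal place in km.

Circle about each station: (x + 76.6)² + (y − 87.6)² = 231.68²; (x − 39.6)² + (y − 127.4)² = 108.94²; (x + 174.0)² + (y − 102.3)² = 323.13².
Subtracting pairs of circle equations eliminates x²+y² and gives linear equations (the radical axes):
232.4 x + 79.6 y = 46065.30
-194.8 x + 29.4 y = -23537.40
Solving the 2×2 system: x ≈ 144.5, y ≈ 156.8 km.
Check against Seismometer 0 (with the unrounded x, y): √((x + 76.6)²+(y − 87.6)²) = 231.68 ≈ 231.68 km. ✓

(144.5, 156.8)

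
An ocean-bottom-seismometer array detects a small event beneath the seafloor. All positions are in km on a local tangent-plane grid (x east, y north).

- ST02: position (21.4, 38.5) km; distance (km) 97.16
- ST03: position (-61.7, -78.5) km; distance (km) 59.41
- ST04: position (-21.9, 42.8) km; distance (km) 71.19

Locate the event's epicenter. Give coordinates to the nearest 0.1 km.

Circle about each station: (x − 21.4)² + (y − 38.5)² = 97.16²; (x + 61.7)² + (y + 78.5)² = 59.41²; (x + 21.9)² + (y − 42.8)² = 71.19².
Subtracting the ST02 equation from the ST03 and ST04 equations removes the quadratic terms:
-166.2 x − 234.0 y = 13939.45
-86.6 x + 8.6 y = 4743.29
Solving the 2×2 system: x ≈ -56.7, y ≈ -19.3 km.

-56.7 km east, -19.3 km north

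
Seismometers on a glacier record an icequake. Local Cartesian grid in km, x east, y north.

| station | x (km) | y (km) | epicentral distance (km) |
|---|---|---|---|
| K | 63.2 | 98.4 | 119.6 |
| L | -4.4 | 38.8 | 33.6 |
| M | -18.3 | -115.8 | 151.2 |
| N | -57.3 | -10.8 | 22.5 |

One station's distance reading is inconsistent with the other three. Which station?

N

Solve using three stations at a time. Using K, L, M (subtract circle equations pairwise → linear system) gives (x, y) ≈ (-37.7, 34.2).
Distances from that point to each station vs reported:
  K: calculated 119.6 vs reported 119.6 → residual 0.0 km
  L: calculated 33.6 vs reported 33.6 → residual 0.0 km
  M: calculated 151.2 vs reported 151.2 → residual 0.0 km
  N: calculated 49.0 vs reported 22.5 → residual 26.5 km
K, L, M are mutually consistent (residuals ≈ 0); N is off by 26.5 km.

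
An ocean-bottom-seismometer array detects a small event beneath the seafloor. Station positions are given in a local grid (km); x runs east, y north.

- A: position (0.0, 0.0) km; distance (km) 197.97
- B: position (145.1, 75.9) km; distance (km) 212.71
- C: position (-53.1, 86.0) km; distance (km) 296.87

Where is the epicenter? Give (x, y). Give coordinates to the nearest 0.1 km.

143.1 km east, -136.8 km north

Circle about each station: x² + y² = 197.97²; (x − 145.1)² + (y − 75.9)² = 212.71²; (x + 53.1)² + (y − 86.0)² = 296.87².
Subtracting pairs of circle equations eliminates x²+y² and gives linear equations (the radical axes):
290.2 x + 151.8 y = 20761.40
-106.2 x + 172.0 y = -38724.07
Solving the 2×2 system: x ≈ 143.1, y ≈ -136.8 km.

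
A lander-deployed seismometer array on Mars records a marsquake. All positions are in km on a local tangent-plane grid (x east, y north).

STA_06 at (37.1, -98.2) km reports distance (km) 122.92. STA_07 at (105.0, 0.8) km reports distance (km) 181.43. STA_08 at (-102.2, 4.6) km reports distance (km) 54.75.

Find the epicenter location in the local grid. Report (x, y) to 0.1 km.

Circle about each station: (x − 37.1)² + (y + 98.2)² = 122.92²; (x − 105.0)² + (y − 0.8)² = 181.43²; (x + 102.2)² + (y − 4.6)² = 54.75².
Subtracting pairs of circle equations eliminates x²+y² and gives linear equations (the radical axes):
135.8 x + 198.0 y = -17801.53
-278.6 x + 205.6 y = 11558.11
Solving the 2×2 system: x ≈ -71.6, y ≈ -40.8 km.

x ≈ -71.6 km, y ≈ -40.8 km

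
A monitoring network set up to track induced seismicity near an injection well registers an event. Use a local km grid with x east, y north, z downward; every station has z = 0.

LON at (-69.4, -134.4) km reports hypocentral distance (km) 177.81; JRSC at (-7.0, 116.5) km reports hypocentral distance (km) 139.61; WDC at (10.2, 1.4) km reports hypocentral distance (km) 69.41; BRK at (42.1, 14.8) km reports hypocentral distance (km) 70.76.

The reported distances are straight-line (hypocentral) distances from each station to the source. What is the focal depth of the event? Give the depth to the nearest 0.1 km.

Each station gives a sphere (x−x_i)² + (y−y_i)² + z² = d_i² (stations at z=0).
Subtracting the LON sphere from JRSC and WDC: z² cancels, leaving linear equations in x and y:
124.8 x + 501.8 y = 2866.97
159.2 x + 271.6 y = 4024.93
Solving: x ≈ 26.984, y ≈ -0.998 km (keep extra digits for the depth step; rounded: 27.0, -1.0).
Then from the LON sphere: z² = 177.81² − (x + 69.4)² − (y + 134.4)² with x = 26.984, y = -0.998, so z ≈ 67.308 ≈ 67.3 km.

67.3 km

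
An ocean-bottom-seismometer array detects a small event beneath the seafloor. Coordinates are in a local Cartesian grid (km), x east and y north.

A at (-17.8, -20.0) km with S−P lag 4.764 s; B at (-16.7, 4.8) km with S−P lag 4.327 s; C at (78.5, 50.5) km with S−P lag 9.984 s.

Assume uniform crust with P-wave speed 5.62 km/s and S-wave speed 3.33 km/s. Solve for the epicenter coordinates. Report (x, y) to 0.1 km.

Distance from S−P lag: d = Δt · v_P v_S / (v_P − v_S) = Δt · (5.62·3.33)/(5.62−3.33) ≈ 8.1723·Δt.
So d_A = 38.93, d_B = 35.36, d_C = 81.59 km.
Circle about each station: (x + 17.8)² + (y + 20.0)² = 38.93²; (x + 16.7)² + (y − 4.8)² = 35.36²; (x − 78.5)² + (y − 50.5)² = 81.59².
Subtracting pairs of circle equations eliminates x²+y² and gives linear equations (the radical axes):
2.2 x + 49.6 y = -149.69
192.6 x + 141.0 y = 2854.28
Solving the 2×2 system: x ≈ 17.6, y ≈ -3.8 km.

(17.6, -3.8)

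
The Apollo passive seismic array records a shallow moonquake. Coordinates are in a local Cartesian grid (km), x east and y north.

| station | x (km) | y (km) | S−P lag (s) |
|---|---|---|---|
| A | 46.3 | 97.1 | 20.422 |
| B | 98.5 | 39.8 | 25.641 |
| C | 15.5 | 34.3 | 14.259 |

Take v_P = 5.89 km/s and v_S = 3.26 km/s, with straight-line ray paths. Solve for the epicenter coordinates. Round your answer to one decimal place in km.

-88.6 km east, 33.6 km north

Distance from S−P lag: d = Δt · v_P v_S / (v_P − v_S) = Δt · (5.89·3.26)/(5.89−3.26) ≈ 7.3009·Δt.
So d_A = 149.10, d_B = 187.20, d_C = 104.10 km.
Circle about each station: (x − 46.3)² + (y − 97.1)² = 149.10²; (x − 98.5)² + (y − 39.8)² = 187.20²; (x − 15.5)² + (y − 34.3)² = 104.10².
Subtracting the A equation from the B and C equations removes the quadratic terms:
104.4 x − 114.6 y = -13098.84
-61.6 x − 125.6 y = 1238.64
Solving the 2×2 system: x ≈ -88.6, y ≈ 33.6 km.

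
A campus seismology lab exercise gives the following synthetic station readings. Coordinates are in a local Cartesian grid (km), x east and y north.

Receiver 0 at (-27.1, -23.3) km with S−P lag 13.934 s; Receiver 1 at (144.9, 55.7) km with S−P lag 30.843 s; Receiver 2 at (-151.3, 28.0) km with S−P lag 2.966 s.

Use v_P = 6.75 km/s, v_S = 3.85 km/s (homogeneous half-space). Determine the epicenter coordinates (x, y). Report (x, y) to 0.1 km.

(-131.3, 45.5)

Distance from S−P lag: d = Δt · v_P v_S / (v_P − v_S) = Δt · (6.75·3.85)/(6.75−3.85) ≈ 8.9612·Δt.
So d_Receiver 0 = 124.87, d_Receiver 1 = 276.39, d_Receiver 2 = 26.58 km.
Circle about each station: (x + 27.1)² + (y + 23.3)² = 124.87²; (x − 144.9)² + (y − 55.7)² = 276.39²; (x + 151.3)² + (y − 28.0)² = 26.58².
Subtracting pairs of circle equations eliminates x²+y² and gives linear equations (the radical axes):
344.0 x + 158.0 y = -37977.72
-248.4 x + 102.6 y = 37284.41
Solving the 2×2 system: x ≈ -131.3, y ≈ 45.5 km.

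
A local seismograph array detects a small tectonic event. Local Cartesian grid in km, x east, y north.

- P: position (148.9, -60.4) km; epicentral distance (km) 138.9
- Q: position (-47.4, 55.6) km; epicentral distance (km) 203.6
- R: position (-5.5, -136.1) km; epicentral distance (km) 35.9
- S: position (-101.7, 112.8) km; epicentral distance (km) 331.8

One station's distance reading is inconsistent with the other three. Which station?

Solve using three stations at a time. Using P, Q, R (subtract circle equations pairwise → linear system) gives (x, y) ≈ (30.2, -132.6).
Distances from that point to each station vs reported:
  P: calculated 138.9 vs reported 138.9 → residual 0.0 km
  Q: calculated 203.6 vs reported 203.6 → residual 0.0 km
  R: calculated 35.9 vs reported 35.9 → residual 0.0 km
  S: calculated 278.6 vs reported 331.8 → residual 53.2 km
P, Q, R are mutually consistent (residuals ≈ 0); S is off by 53.2 km.

S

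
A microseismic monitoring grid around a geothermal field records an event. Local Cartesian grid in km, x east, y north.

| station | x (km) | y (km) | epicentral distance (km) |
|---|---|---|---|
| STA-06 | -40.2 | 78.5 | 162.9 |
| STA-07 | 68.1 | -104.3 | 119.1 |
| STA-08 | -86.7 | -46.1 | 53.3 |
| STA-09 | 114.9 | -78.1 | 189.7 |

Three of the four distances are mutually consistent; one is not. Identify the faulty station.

Solve using three stations at a time. Using STA-06, STA-07, STA-08 (subtract circle equations pairwise → linear system) gives (x, y) ≈ (-49.3, -84.2).
Distances from that point to each station vs reported:
  STA-06: calculated 162.9 vs reported 162.9 → residual 0.0 km
  STA-07: calculated 119.1 vs reported 119.1 → residual 0.0 km
  STA-08: calculated 53.4 vs reported 53.3 → residual 0.1 km
  STA-09: calculated 164.3 vs reported 189.7 → residual 25.4 km
STA-06, STA-07, STA-08 are mutually consistent (residuals ≈ 0); STA-09 is off by 25.4 km.

STA-09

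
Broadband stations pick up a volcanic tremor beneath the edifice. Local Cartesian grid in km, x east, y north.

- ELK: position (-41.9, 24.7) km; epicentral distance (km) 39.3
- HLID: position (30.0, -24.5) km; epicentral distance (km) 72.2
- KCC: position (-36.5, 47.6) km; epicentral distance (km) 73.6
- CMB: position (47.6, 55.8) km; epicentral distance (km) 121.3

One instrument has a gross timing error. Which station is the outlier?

Solve using three stations at a time. Using HLID, KCC, CMB (subtract circle equations pairwise → linear system) gives (x, y) ≈ (-42.2, -25.8).
Distances from that point to each station vs reported:
  ELK: calculated 50.5 vs reported 39.3 → residual 11.2 km
  HLID: calculated 72.2 vs reported 72.2 → residual 0.0 km
  KCC: calculated 73.6 vs reported 73.6 → residual 0.0 km
  CMB: calculated 121.3 vs reported 121.3 → residual 0.0 km
HLID, KCC, CMB are mutually consistent (residuals ≈ 0); ELK is off by 11.2 km.

ELK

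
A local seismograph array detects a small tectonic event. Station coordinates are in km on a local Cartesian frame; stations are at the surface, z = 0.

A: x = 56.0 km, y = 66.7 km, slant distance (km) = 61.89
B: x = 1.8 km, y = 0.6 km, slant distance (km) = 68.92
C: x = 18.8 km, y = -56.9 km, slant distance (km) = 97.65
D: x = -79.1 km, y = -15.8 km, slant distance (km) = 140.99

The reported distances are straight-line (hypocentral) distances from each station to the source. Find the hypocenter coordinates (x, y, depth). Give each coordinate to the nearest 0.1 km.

(48.3, 24.7, 44.8)

Each station gives a sphere (x−x_i)² + (y−y_i)² + z² = d_i² (stations at z=0).
Subtracting the A sphere from B and C: z² cancels, leaving linear equations in x and y:
-108.4 x − 132.2 y = -8500.88
-74.4 x − 247.2 y = -9698.99
Solving: x ≈ 48.300, y ≈ 24.698 km (keep extra digits for the depth step; rounded: 48.3, 24.7).
Then from the A sphere: z² = 61.89² − (x − 56.0)² − (y − 66.7)² with x = 48.300, y = 24.698, so z ≈ 44.799 ≈ 44.8 km.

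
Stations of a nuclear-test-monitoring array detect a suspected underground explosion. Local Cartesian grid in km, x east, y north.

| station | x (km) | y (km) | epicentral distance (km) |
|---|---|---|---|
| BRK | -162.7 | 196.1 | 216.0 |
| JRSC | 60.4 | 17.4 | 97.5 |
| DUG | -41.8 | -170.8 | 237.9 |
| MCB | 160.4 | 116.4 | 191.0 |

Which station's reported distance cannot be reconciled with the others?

BRK

Solve using three stations at a time. Using JRSC, DUG, MCB (subtract circle equations pairwise → linear system) gives (x, y) ≈ (-24.1, 66.6).
Distances from that point to each station vs reported:
  BRK: calculated 189.7 vs reported 216.0 → residual 26.3 km
  JRSC: calculated 97.8 vs reported 97.5 → residual 0.3 km
  DUG: calculated 238.0 vs reported 237.9 → residual 0.1 km
  MCB: calculated 191.2 vs reported 191.0 → residual 0.2 km
JRSC, DUG, MCB are mutually consistent (residuals ≈ 0); BRK is off by 26.3 km.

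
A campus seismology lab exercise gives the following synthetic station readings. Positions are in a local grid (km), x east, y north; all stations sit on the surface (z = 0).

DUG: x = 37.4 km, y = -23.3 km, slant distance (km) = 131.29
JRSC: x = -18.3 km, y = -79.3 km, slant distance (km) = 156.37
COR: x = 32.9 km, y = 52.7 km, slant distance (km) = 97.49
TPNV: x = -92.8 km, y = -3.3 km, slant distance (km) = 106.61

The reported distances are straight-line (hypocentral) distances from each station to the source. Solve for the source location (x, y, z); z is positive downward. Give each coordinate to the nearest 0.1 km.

Each station gives a sphere (x−x_i)² + (y−y_i)² + z² = d_i² (stations at z=0).
Subtracting the DUG sphere from JRSC and COR: z² cancels, leaving linear equations in x and y:
-111.4 x − 112.0 y = -2532.78
-9.0 x + 152.0 y = 9650.81
Solving: x ≈ -38.789, y ≈ 61.195 km (keep extra digits for the depth step; rounded: -38.8, 61.2).
Then from the DUG sphere: z² = 131.29² − (x − 37.4)² − (y + 23.3)² with x = -38.789, y = 61.195, so z ≈ 65.520 ≈ 65.5 km.
Check against TPNV (with the unrounded solution): distance 106.63 ≈ 106.61 km. ✓

(-38.8, 61.2, 65.5)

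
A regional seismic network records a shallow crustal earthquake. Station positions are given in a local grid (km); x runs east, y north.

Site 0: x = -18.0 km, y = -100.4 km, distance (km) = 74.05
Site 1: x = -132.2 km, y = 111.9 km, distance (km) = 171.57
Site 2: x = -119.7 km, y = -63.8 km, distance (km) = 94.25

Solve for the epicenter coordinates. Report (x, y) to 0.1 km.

(-32.6, -27.8)

Circle about each station: (x + 18.0)² + (y + 100.4)² = 74.05²; (x + 132.2)² + (y − 111.9)² = 171.57²; (x + 119.7)² + (y + 63.8)² = 94.25².
Subtracting the Site 0 equation from the Site 1 and Site 2 equations removes the quadratic terms:
-228.4 x + 424.6 y = -4358.57
-203.4 x + 73.2 y = 4594.71
Solving the 2×2 system: x ≈ -32.6, y ≈ -27.8 km.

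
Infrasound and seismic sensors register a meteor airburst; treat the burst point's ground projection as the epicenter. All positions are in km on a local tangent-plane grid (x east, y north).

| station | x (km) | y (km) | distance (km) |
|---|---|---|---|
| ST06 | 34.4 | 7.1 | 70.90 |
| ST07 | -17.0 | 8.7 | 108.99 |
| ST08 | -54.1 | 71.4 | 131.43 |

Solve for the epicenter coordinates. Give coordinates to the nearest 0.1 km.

77.1 km east, 63.7 km north

Circle about each station: (x − 34.4)² + (y − 7.1)² = 70.90²; (x + 17.0)² + (y − 8.7)² = 108.99²; (x + 54.1)² + (y − 71.4)² = 131.43².
Subtracting pairs of circle equations eliminates x²+y² and gives linear equations (the radical axes):
-102.8 x + 3.2 y = -7721.09
-177.0 x + 128.6 y = -5456.03
Solving the 2×2 system: x ≈ 77.1, y ≈ 63.7 km.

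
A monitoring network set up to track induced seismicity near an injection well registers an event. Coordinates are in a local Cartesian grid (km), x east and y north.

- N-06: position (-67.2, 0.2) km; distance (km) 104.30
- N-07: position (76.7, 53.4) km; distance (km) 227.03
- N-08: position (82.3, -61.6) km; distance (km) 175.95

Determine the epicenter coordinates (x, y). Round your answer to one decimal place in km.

Circle about each station: (x + 67.2)² + (y − 0.2)² = 104.30²; (x − 76.7)² + (y − 53.4)² = 227.03²; (x − 82.3)² + (y + 61.6)² = 175.95².
Subtracting pairs of circle equations eliminates x²+y² and gives linear equations (the radical axes):
287.8 x + 106.4 y = -36445.56
299.0 x − 123.6 y = -14027.94
Solving the 2×2 system: x ≈ -89.0, y ≈ -101.8 km.
Check against N-06 (with the unrounded x, y): √((x + 67.2)²+(y − 0.2)²) = 104.31 ≈ 104.30 km. ✓

x ≈ -89.0 km, y ≈ -101.8 km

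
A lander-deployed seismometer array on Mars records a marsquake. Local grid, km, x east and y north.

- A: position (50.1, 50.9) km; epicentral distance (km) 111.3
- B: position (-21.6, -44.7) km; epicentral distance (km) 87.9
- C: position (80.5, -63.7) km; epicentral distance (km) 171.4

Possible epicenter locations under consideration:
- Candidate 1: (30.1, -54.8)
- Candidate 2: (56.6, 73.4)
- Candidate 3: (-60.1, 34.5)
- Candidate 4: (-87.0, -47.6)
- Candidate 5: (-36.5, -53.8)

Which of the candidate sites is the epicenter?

Candidate 3

For each candidate, compare |candidate − station| to the reported distance:
Candidate 1: residuals A 3.7, B 35.2, C 120.2 → max 120.2 km
Candidate 2: residuals A 87.9, B 53.7, C 32.2 → max 87.9 km
Candidate 3: residuals A 0.1, B 0.2, C 0.1 → max 0.2 km
Candidate 4: residuals A 57.5, B 22.4, C 3.1 → max 57.5 km
Candidate 5: residuals A 24.6, B 70.4, C 54.0 → max 70.4 km
Only Candidate 3 has all residuals ≈ 0.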